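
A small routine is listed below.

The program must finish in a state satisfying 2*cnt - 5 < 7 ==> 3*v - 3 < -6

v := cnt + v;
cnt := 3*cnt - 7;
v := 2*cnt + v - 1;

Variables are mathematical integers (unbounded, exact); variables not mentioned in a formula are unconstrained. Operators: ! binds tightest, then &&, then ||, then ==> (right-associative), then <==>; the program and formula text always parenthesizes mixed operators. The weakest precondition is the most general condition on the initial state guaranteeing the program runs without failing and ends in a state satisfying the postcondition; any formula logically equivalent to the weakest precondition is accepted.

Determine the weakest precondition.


Working backward. After the program, the postcondition 2*cnt - 5 < 7 ==> 3*v - 3 < -6 must hold; in canonical form it is 2*cnt < 12 ==> 3*v < -3.
Before v := 2*cnt + v - 1: 2*cnt < 12 ==> 6*cnt + 3*v < 0
Before cnt := 3*cnt - 7: 6*cnt < 26 ==> 18*cnt + 3*v < 42
Before v := cnt + v: 6*cnt < 26 ==> 21*cnt + 3*v < 42
Answer: WP = 6*cnt < 26 ==> 21*cnt + 3*v < 42


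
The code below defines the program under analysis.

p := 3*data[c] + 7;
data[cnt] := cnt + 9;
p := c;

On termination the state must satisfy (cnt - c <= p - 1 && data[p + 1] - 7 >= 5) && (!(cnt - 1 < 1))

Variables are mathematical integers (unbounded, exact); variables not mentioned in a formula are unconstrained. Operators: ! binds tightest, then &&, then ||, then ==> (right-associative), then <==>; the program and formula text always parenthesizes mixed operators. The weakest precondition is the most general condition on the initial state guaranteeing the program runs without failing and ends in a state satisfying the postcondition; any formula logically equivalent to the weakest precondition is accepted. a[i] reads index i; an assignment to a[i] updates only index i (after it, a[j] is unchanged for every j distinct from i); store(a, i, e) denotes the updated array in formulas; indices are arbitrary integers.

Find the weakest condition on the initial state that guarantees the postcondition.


Working backward. After the program, the postcondition (cnt - c <= p - 1 && data[p + 1] - 7 >= 5) && (!(cnt - 1 < 1)) must hold; in canonical form it is cnt <= c + p - 1 && data[p + 1] >= 12 && (!(cnt < 2)).
Before p := c: cnt <= 2*c - 1 && data[c + 1] >= 12 && (!(cnt < 2))
Before data[cnt] := cnt + 9: cnt <= 2*c - 1 && store(data, cnt, cnt + 9)[c + 1] >= 12 && (!(cnt < 2))
Before p := 3*data[c] + 7: cnt <= 2*c - 1 && store(data, cnt, cnt + 9)[c + 1] >= 12 && (!(cnt < 2))
Answer: WP = cnt <= 2*c - 1 && store(data, cnt, cnt + 9)[c + 1] >= 12 && (!(cnt < 2))


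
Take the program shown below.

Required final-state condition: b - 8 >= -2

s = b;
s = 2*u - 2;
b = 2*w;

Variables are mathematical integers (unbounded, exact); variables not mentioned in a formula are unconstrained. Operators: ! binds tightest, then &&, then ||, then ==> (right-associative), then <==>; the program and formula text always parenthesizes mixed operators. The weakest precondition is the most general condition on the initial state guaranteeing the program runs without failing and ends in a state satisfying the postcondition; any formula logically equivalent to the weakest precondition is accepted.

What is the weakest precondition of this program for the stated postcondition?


Working backward. After the program, the postcondition b - 8 >= -2 must hold; in canonical form it is b >= 6.
Before b := 2*w: 2*w >= 6
Before s := 2*u - 2: 2*w >= 6
Before s := b: 2*w >= 6
Answer: WP = 2*w >= 6


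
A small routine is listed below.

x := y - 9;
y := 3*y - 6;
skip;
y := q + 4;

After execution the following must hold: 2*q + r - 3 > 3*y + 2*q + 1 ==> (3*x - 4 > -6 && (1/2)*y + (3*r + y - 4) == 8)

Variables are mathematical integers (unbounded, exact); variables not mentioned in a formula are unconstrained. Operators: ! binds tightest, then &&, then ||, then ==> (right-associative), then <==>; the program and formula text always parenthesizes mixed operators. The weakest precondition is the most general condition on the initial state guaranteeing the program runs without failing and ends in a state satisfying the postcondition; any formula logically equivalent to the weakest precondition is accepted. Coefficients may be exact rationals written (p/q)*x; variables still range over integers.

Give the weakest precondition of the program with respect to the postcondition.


Working backward. After the program, the postcondition 2*q + r - 3 > 3*y + 2*q + 1 ==> (3*x - 4 > -6 && (1/2)*y + (3*r + y - 4) == 8) must hold; in canonical form it is r > 3*y + 4 ==> (3*x > -2 && 3*r + (3/2)*y == 12).
Before y := q + 4: r > 3*q + 16 ==> (3*x > -2 && (3/2)*q + 3*r == 6)
Before skip: r > 3*q + 16 ==> (3*x > -2 && (3/2)*q + 3*r == 6)
Before y := 3*y - 6: r > 3*q + 16 ==> (3*x > -2 && (3/2)*q + 3*r == 6)
Before x := y - 9: r > 3*q + 16 ==> (3*y > 25 && (3/2)*q + 3*r == 6)
Answer: WP = r > 3*q + 16 ==> (3*y > 25 && (3/2)*q + 3*r == 6)


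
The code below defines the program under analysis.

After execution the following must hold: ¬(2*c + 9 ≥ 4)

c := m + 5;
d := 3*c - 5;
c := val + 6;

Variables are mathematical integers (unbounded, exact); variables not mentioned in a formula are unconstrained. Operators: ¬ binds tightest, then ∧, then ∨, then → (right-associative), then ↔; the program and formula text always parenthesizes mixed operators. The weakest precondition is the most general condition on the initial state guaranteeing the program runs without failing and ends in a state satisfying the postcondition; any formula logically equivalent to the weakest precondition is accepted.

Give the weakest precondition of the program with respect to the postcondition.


Working backward. After the program, the postcondition ¬(2*c + 9 ≥ 4) must hold; in canonical form it is ¬(2*c ≥ -5).
Before c := val + 6: ¬(2*val ≥ -17)
Before d := 3*c - 5: ¬(2*val ≥ -17)
Before c := m + 5: ¬(2*val ≥ -17)
Answer: WP = ¬(2*val ≥ -17)


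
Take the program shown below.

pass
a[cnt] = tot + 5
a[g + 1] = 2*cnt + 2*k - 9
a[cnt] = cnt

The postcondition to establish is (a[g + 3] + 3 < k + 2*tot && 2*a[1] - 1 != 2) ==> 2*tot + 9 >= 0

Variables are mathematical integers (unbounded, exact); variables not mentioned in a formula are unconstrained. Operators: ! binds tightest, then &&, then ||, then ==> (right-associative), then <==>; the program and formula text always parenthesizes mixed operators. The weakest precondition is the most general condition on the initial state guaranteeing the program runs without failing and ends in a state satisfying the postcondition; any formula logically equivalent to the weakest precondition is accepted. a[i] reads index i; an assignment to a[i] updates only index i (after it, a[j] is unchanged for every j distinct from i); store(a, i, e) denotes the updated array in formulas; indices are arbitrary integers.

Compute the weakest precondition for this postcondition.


Working backward. After the program, the postcondition (a[g + 3] + 3 < k + 2*tot && 2*a[1] - 1 != 2) ==> 2*tot + 9 >= 0 must hold; in canonical form it is (a[g + 3] < k + 2*tot - 3 && 2*a[1] != 3) ==> 2*tot >= -9.
Before a[cnt] := cnt: (store(a, cnt, cnt)[g + 3] < k + 2*tot - 3 && 2*store(a, cnt, cnt)[1] != 3) ==> 2*tot >= -9
Before a[g + 1] := 2*cnt + 2*k - 9: (store(store(a, g + 1, 2*cnt + 2*k - 9), cnt, cnt)[g + 3] < k + 2*tot - 3 && 2*store(store(a, g + 1, 2*cnt + 2*k - 9), cnt, cnt)[1] != 3) ==> 2*tot >= -9
Before a[cnt] := tot + 5: (store(store(store(a, cnt, tot + 5), g + 1, 2*cnt + 2*k - 9), cnt, cnt)[g + 3] < k + 2*tot - 3 && 2*store(store(store(a, cnt, tot + 5), g + 1, 2*cnt + 2*k - 9), cnt, cnt)[1] != 3) ==> 2*tot >= -9
Before skip: (store(store(store(a, cnt, tot + 5), g + 1, 2*cnt + 2*k - 9), cnt, cnt)[g + 3] < k + 2*tot - 3 && 2*store(store(store(a, cnt, tot + 5), g + 1, 2*cnt + 2*k - 9), cnt, cnt)[1] != 3) ==> 2*tot >= -9
Answer: WP = (store(store(store(a, cnt, tot + 5), g + 1, 2*cnt + 2*k - 9), cnt, cnt)[g + 3] < k + 2*tot - 3 && 2*store(store(store(a, cnt, tot + 5), g + 1, 2*cnt + 2*k - 9), cnt, cnt)[1] != 3) ==> 2*tot >= -9


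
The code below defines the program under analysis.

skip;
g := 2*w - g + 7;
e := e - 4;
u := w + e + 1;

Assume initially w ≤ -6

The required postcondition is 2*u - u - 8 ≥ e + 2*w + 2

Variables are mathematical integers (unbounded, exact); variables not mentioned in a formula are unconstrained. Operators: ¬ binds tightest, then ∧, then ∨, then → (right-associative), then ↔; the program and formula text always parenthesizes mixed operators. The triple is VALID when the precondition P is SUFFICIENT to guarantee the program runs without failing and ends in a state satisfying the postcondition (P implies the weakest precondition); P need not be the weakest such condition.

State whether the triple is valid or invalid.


Working backward. After the program, the postcondition 2*u - u - 8 ≥ e + 2*w + 2 must hold; in canonical form it is u ≥ e + 2*w + 10.
Before u := w + e + 1: w ≤ -9
Before e := e - 4: w ≤ -9
Before g := 2*w - g + 7: w ≤ -9
Before skip: w ≤ -9
The weakest precondition is w ≤ -9.
Check whether w ≤ -6 implies it.
Countermodel: at the initial state w = -8, the precondition holds but the weakest precondition fails.
Answer: invalid


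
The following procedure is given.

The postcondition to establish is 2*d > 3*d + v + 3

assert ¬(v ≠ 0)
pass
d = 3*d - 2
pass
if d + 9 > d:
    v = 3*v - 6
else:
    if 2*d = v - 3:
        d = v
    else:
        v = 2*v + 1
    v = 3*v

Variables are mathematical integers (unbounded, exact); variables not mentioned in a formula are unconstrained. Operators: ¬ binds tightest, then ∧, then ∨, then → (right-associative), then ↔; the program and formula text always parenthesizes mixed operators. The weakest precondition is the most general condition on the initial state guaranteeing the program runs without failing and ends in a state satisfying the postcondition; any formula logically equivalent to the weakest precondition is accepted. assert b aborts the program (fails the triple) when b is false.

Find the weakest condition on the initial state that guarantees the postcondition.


Working backward. After the program, the postcondition 2*d > 3*d + v + 3 must hold; in canonical form it is d + v < -3.
Then branch requires d + 3*v < 3; else branch requires (2*d = v - 3 → 4*v < -3) ∧ ((¬(2*d = v - 3)) → d + 6*v < -6).
Before the if: d + 3*v < 3
Before skip: d + 3*v < 3
Before d := 3*d - 2: 3*d + 3*v < 5
Before skip: 3*d + 3*v < 5
Before assert ¬(v ≠ 0): (¬(v ≠ 0)) ∧ 3*d + 3*v < 5
Answer: WP = (¬(v ≠ 0)) ∧ 3*d + 3*v < 5


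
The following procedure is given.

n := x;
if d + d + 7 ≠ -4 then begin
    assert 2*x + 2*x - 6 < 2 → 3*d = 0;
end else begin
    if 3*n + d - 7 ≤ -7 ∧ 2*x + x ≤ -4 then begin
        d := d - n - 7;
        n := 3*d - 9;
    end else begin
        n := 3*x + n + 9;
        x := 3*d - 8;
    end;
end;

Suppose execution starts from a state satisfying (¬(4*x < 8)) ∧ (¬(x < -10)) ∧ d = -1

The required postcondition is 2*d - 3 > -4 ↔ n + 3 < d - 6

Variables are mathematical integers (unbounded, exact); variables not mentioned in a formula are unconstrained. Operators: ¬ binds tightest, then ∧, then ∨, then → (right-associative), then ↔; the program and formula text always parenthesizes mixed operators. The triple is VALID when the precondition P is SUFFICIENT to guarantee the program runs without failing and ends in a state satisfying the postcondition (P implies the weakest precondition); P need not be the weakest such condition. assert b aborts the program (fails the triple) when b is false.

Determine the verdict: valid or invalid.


Working backward. After the program, the postcondition 2*d - 3 > -4 ↔ n + 3 < d - 6 must hold; in canonical form it is 2*d > -1 ↔ n < d - 9.
Then branch requires (4*x < 8 → 3*d = 0) ∧ (2*d > -1 ↔ n < d - 9); else branch requires ((d + 3*n ≤ 0 ∧ 3*x ≤ -4) → (2*d > 2*n + 13 ↔ 2*d < 2*n + 14)) ∧ ((¬(d + 3*n ≤ 0 ∧ 3*x ≤ -4)) → (2*d > -1 ↔ n + 3*x < d - 18)).
Before the if: (2*d ≠ -11 → ((4*x < 8 → 3*d = 0) ∧ (2*d > -1 ↔ n < d - 9))) ∧ ((¬(2*d ≠ -11)) → (((d + 3*n ≤ 0 ∧ 3*x ≤ -4) → (2*d > 2*n + 13 ↔ 2*d < 2*n + 14)) ∧ ((¬(d + 3*n ≤ 0 ∧ 3*x ≤ -4)) → (2*d > -1 ↔ n + 3*x < d - 18))))
Before n := x: (2*d ≠ -11 → ((4*x < 8 → 3*d = 0) ∧ (2*d > -1 ↔ x < d - 9))) ∧ ((¬(2*d ≠ -11)) → (((d + 3*x ≤ 0 ∧ 3*x ≤ -4) → (2*d > 2*x + 13 ↔ 2*d < 2*x + 14)) ∧ ((¬(d + 3*x ≤ 0 ∧ 3*x ≤ -4)) → (2*d > -1 ↔ 4*x < d - 18))))
The weakest precondition is (2*d ≠ -11 → ((4*x < 8 → 3*d = 0) ∧ (2*d > -1 ↔ x < d - 9))) ∧ ((¬(2*d ≠ -11)) → (((d + 3*x ≤ 0 ∧ 3*x ≤ -4) → (2*d > 2*x + 13 ↔ 2*d < 2*x + 14)) ∧ ((¬(d + 3*x ≤ 0 ∧ 3*x ≤ -4)) → (2*d > -1 ↔ 4*x < d - 18)))).
Check whether (¬(4*x < 8)) ∧ (¬(x < -10)) ∧ d = -1 implies it.
Every state satisfying the precondition satisfies the weakest precondition: the implication holds.
Answer: valid


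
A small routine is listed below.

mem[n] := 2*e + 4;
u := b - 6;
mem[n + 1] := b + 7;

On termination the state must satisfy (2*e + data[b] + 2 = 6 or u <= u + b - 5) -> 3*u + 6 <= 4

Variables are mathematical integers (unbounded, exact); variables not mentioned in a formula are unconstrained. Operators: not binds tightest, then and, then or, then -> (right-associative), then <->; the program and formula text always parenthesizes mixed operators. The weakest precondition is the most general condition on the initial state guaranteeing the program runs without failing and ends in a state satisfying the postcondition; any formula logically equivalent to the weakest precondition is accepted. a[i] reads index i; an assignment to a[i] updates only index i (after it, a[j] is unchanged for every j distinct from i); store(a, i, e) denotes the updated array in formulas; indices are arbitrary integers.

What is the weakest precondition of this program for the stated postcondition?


Working backward. After the program, the postcondition (2*e + data[b] + 2 = 6 or u <= u + b - 5) -> 3*u + 6 <= 4 must hold; in canonical form it is (data[b] + 2*e = 4 or b >= 5) -> 3*u <= -2.
Before mem[n + 1] := b + 7: (data[b] + 2*e = 4 or b >= 5) -> 3*u <= -2
Before u := b - 6: (data[b] + 2*e = 4 or b >= 5) -> 3*b <= 16
Before mem[n] := 2*e + 4: (data[b] + 2*e = 4 or b >= 5) -> 3*b <= 16
Answer: WP = (data[b] + 2*e = 4 or b >= 5) -> 3*b <= 16


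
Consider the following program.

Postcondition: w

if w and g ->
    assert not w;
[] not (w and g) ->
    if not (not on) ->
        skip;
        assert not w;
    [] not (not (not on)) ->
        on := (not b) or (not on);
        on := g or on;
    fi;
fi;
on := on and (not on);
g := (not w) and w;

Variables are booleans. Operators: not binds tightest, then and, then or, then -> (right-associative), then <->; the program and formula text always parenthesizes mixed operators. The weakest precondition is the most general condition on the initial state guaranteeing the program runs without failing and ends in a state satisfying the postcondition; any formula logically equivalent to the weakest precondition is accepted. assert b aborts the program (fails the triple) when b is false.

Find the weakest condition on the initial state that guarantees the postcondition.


Working backward. After the program, w must hold.
Before g := (not w) and w: w
Before on := on and (not on): w
Then branch requires false; else branch requires (not on) and ((not on) -> w).
Before the if: (not (w and g)) and ((not (w and g)) -> ((not on) and ((not on) -> w)))
Answer: WP = (not (w and g)) and ((not (w and g)) -> ((not on) and ((not on) -> w)))


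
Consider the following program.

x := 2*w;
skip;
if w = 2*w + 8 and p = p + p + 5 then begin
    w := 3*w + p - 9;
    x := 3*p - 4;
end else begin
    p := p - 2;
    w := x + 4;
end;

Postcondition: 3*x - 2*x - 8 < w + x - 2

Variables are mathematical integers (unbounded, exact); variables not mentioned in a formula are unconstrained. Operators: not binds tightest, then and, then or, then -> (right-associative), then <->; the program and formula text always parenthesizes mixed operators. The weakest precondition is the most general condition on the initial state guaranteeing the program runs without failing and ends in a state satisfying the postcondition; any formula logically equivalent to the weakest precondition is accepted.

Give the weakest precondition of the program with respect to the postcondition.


Working backward. After the program, the postcondition 3*x - 2*x - 8 < w + x - 2 must hold; in canonical form it is w > -6.
Then branch requires p + 3*w > 3; else branch requires x > -10.
Before the if: ((w = -8 and p = -5) -> p + 3*w > 3) and ((not (w = -8 and p = -5)) -> x > -10)
Before skip: ((w = -8 and p = -5) -> p + 3*w > 3) and ((not (w = -8 and p = -5)) -> x > -10)
Before x := 2*w: ((w = -8 and p = -5) -> p + 3*w > 3) and ((not (w = -8 and p = -5)) -> 2*w > -10)
Answer: WP = ((w = -8 and p = -5) -> p + 3*w > 3) and ((not (w = -8 and p = -5)) -> 2*w > -10)


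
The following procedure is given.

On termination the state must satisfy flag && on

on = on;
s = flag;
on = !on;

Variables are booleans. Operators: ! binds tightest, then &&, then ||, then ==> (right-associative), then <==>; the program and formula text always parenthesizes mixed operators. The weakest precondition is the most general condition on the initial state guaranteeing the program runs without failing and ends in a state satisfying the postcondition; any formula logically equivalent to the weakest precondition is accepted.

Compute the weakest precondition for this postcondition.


Working backward. After the program, flag && on must hold.
Before on := !on: flag && (!on)
Before s := flag: flag && (!on)
Before on := on: flag && (!on)
Answer: WP = flag && (!on)


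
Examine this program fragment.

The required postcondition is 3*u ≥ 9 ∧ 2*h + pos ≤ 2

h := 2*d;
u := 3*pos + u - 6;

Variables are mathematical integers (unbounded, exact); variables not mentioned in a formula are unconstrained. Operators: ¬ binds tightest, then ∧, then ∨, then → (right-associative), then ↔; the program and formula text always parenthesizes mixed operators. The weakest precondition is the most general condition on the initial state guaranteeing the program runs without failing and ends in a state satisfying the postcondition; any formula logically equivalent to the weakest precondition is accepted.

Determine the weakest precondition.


Working backward. After the program, 3*u ≥ 9 ∧ 2*h + pos ≤ 2 must hold.
Before u := 3*pos + u - 6: 9*pos + 3*u ≥ 27 ∧ 2*h + pos ≤ 2
Before h := 2*d: 9*pos + 3*u ≥ 27 ∧ 4*d + pos ≤ 2
Answer: WP = 9*pos + 3*u ≥ 27 ∧ 4*d + pos ≤ 2


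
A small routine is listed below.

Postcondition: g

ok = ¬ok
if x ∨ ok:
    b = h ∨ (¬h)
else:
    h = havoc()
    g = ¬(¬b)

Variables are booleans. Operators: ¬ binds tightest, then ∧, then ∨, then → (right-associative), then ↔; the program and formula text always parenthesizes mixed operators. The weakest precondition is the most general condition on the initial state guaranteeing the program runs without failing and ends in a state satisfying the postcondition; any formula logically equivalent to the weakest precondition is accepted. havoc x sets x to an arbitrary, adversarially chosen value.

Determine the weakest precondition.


Working backward. After the program, g must hold.
Then branch requires g; else branch requires b.
Before the if: ((x ∨ ok) → g) ∧ ((¬(x ∨ ok)) → b)
Before ok := ¬ok: ((x ∨ (¬ok)) → g) ∧ ((¬(x ∨ (¬ok))) → b)
Answer: WP = ((x ∨ (¬ok)) → g) ∧ ((¬(x ∨ (¬ok))) → b)


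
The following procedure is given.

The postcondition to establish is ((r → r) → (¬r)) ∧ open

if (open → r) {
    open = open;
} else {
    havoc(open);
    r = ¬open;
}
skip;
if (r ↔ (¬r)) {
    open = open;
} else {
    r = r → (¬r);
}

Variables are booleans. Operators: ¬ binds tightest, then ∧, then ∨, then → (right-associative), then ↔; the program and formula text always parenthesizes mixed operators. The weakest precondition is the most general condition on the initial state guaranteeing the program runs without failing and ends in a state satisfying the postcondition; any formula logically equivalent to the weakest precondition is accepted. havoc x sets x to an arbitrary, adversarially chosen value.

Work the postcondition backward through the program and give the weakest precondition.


Working backward. After the program, the postcondition ((r → r) → (¬r)) ∧ open must hold; in canonical form it is (¬r) ∧ open.
Then branch requires (¬r) ∧ open; else branch requires (¬(r → (¬r))) ∧ open.
Before the if: ((r ↔ (¬r)) → ((¬r) ∧ open)) ∧ ((¬(r ↔ (¬r))) → ((¬(r → (¬r))) ∧ open))
Before skip: ((r ↔ (¬r)) → ((¬r) ∧ open)) ∧ ((¬(r ↔ (¬r))) → ((¬(r → (¬r))) ∧ open))
Then branch requires ((r ↔ (¬r)) → ((¬r) ∧ open)) ∧ ((¬(r ↔ (¬r))) → ((¬(r → (¬r))) ∧ open)); else branch requires false.
Before the if: ((open → r) → (((r ↔ (¬r)) → ((¬r) ∧ open)) ∧ ((¬(r ↔ (¬r))) → ((¬(r → (¬r))) ∧ open)))) ∧ (open → r)
Answer: WP = ((open → r) → (((r ↔ (¬r)) → ((¬r) ∧ open)) ∧ ((¬(r ↔ (¬r))) → ((¬(r → (¬r))) ∧ open)))) ∧ (open → r)


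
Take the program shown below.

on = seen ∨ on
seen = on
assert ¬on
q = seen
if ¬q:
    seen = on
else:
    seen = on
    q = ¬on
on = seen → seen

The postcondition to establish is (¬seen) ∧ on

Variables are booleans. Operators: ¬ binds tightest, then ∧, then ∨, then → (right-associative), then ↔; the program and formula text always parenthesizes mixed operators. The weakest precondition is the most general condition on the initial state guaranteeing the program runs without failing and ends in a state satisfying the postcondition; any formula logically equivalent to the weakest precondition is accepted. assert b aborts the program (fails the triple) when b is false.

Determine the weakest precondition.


Working backward. After the program, (¬seen) ∧ on must hold.
Before on := seen → seen: ¬seen
Then branch requires ¬on; else branch requires ¬on.
Before the if: ((¬q) → (¬on)) ∧ (q → (¬on))
Before q := seen: ((¬seen) → (¬on)) ∧ (seen → (¬on))
Before assert ¬on: (¬on) ∧ ((¬seen) → (¬on)) ∧ (seen → (¬on))
Before seen := on: (¬on) ∧ (on → (¬on))
Before on := seen ∨ on: (¬(seen ∨ on)) ∧ ((seen ∨ on) → (¬(seen ∨ on)))
Answer: WP = (¬(seen ∨ on)) ∧ ((seen ∨ on) → (¬(seen ∨ on)))


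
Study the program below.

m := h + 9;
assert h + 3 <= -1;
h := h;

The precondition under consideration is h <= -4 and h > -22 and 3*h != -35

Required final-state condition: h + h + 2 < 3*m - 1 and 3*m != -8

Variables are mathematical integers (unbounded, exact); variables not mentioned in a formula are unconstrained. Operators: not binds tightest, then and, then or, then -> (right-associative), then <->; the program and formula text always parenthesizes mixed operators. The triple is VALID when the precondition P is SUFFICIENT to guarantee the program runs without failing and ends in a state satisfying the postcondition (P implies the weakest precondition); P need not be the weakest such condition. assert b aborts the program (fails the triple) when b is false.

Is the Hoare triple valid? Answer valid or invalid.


Working backward. After the program, the postcondition h + h + 2 < 3*m - 1 and 3*m != -8 must hold; in canonical form it is 2*h < 3*m - 3 and 3*m != -8.
Before h := h: 2*h < 3*m - 3 and 3*m != -8
Before assert h + 3 <= -1: h <= -4 and 2*h < 3*m - 3 and 3*m != -8
Before m := h + 9: h <= -4 and h > -24 and 3*h != -35
The weakest precondition is h <= -4 and h > -24 and 3*h != -35.
Check whether h <= -4 and h > -22 and 3*h != -35 implies it.
Every state satisfying the precondition satisfies the weakest precondition: the implication holds.
Answer: valid


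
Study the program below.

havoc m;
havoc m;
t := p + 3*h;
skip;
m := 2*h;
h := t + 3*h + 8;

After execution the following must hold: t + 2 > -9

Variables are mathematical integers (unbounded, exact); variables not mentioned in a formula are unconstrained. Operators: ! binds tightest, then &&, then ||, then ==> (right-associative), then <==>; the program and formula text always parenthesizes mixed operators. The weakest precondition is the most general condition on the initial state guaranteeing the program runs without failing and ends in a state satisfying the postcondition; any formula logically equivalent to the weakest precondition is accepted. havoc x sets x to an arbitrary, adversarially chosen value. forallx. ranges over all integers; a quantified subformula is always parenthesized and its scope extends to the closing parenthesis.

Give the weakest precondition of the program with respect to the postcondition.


Working backward. After the program, the postcondition t + 2 > -9 must hold; in canonical form it is t > -11.
Before h := t + 3*h + 8: t > -11
Before m := 2*h: t > -11
Before skip: t > -11
Before t := p + 3*h: 3*h + p > -11
Before havoc m: 3*h + p > -11
Before havoc m: 3*h + p > -11
Answer: WP = 3*h + p > -11


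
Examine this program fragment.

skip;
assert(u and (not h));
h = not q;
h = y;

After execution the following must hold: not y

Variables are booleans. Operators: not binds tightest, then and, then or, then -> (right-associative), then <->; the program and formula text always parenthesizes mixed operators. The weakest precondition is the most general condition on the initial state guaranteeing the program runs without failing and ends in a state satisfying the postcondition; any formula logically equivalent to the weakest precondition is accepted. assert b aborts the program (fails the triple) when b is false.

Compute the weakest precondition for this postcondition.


Working backward. After the program, not y must hold.
Before h := y: not y
Before h := not q: not y
Before assert u and (not h): u and (not h) and (not y)
Before skip: u and (not h) and (not y)
Answer: WP = u and (not h) and (not y)


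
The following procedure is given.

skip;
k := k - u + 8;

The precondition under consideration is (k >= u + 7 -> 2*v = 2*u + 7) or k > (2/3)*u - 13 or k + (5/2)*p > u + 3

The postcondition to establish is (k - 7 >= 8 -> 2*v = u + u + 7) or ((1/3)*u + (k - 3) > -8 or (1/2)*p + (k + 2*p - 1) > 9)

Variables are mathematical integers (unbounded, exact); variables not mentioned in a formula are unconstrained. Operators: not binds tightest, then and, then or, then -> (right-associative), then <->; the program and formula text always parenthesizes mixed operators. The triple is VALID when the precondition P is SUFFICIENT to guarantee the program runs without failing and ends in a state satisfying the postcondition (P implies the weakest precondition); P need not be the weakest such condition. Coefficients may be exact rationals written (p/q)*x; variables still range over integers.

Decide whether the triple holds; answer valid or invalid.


Working backward. After the program, the postcondition (k - 7 >= 8 -> 2*v = u + u + 7) or ((1/3)*u + (k - 3) > -8 or (1/2)*p + (k + 2*p - 1) > 9) must hold; in canonical form it is (k >= 15 -> 2*v = 2*u + 7) or k + (1/3)*u > -5 or k + (5/2)*p > 10.
Before k := k - u + 8: (k >= u + 7 -> 2*v = 2*u + 7) or k > (2/3)*u - 13 or k + (5/2)*p > u + 2
Before skip: (k >= u + 7 -> 2*v = 2*u + 7) or k > (2/3)*u - 13 or k + (5/2)*p > u + 2
The weakest precondition is (k >= u + 7 -> 2*v = 2*u + 7) or k > (2/3)*u - 13 or k + (5/2)*p > u + 2.
Check whether (k >= u + 7 -> 2*v = 2*u + 7) or k > (2/3)*u - 13 or k + (5/2)*p > u + 3 implies it.
Every state satisfying the precondition satisfies the weakest precondition: the implication holds.
Answer: valid


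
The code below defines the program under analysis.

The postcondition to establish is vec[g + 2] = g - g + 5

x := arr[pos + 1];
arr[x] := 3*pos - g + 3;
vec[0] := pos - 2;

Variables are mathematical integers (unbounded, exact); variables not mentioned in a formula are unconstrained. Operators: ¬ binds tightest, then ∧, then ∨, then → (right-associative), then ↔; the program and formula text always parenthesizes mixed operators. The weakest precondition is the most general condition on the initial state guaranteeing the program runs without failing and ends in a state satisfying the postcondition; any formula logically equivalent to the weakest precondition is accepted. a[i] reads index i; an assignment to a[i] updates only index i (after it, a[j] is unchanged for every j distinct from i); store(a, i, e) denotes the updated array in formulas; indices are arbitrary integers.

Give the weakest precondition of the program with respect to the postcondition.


Working backward. After the program, the postcondition vec[g + 2] = g - g + 5 must hold; in canonical form it is vec[g + 2] = 5.
Before vec[0] := pos - 2: store(vec, 0, pos - 2)[g + 2] = 5
Before arr[x] := 3*pos - g + 3: store(vec, 0, pos - 2)[g + 2] = 5
Before x := arr[pos + 1]: store(vec, 0, pos - 2)[g + 2] = 5
Answer: WP = store(vec, 0, pos - 2)[g + 2] = 5


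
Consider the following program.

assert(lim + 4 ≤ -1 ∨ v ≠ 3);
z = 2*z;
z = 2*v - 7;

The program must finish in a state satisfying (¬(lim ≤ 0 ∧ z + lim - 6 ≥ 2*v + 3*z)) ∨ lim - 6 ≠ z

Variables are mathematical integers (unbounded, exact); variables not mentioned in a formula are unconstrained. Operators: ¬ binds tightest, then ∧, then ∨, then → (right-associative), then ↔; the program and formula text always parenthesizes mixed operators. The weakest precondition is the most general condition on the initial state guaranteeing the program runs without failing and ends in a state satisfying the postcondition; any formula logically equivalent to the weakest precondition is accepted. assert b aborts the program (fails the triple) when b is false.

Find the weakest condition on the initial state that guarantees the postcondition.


Working backward. After the program, the postcondition (¬(lim ≤ 0 ∧ z + lim - 6 ≥ 2*v + 3*z)) ∨ lim - 6 ≠ z must hold; in canonical form it is (¬(lim ≤ 0 ∧ lim ≥ 2*v + 2*z + 6)) ∨ lim ≠ z + 6.
Before z := 2*v - 7: (¬(lim ≤ 0 ∧ lim ≥ 6*v - 8)) ∨ lim ≠ 2*v - 1
Before z := 2*z: (¬(lim ≤ 0 ∧ lim ≥ 6*v - 8)) ∨ lim ≠ 2*v - 1
Before assert lim + 4 ≤ -1 ∨ v ≠ 3: (lim ≤ -5 ∨ v ≠ 3) ∧ ((¬(lim ≤ 0 ∧ lim ≥ 6*v - 8)) ∨ lim ≠ 2*v - 1)
Answer: WP = (lim ≤ -5 ∨ v ≠ 3) ∧ ((¬(lim ≤ 0 ∧ lim ≥ 6*v - 8)) ∨ lim ≠ 2*v - 1)


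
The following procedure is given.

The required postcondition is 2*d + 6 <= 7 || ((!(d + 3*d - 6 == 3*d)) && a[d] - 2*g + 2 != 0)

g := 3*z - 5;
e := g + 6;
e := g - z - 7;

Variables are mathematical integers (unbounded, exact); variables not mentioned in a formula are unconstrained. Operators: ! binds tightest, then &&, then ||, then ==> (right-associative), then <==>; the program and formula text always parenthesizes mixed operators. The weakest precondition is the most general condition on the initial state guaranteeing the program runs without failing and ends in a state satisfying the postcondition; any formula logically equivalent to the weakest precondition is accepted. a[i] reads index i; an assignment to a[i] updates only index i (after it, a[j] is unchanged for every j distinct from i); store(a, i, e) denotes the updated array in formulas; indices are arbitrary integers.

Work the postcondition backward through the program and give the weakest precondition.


Working backward. After the program, the postcondition 2*d + 6 <= 7 || ((!(d + 3*d - 6 == 3*d)) && a[d] - 2*g + 2 != 0) must hold; in canonical form it is 2*d <= 1 || ((!(d == 6)) && a[d] != 2*g - 2).
Before e := g - z - 7: 2*d <= 1 || ((!(d == 6)) && a[d] != 2*g - 2)
Before e := g + 6: 2*d <= 1 || ((!(d == 6)) && a[d] != 2*g - 2)
Before g := 3*z - 5: 2*d <= 1 || ((!(d == 6)) && a[d] != 6*z - 12)
Answer: WP = 2*d <= 1 || ((!(d == 6)) && a[d] != 6*z - 12)


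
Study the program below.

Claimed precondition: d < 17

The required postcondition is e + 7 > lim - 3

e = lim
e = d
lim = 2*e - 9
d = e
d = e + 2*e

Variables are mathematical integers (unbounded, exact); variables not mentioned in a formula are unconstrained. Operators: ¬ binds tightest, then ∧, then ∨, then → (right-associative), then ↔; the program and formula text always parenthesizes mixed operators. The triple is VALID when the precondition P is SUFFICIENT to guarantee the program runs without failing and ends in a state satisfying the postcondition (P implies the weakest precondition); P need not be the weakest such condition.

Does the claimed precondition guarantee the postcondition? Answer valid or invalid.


Working backward. After the program, the postcondition e + 7 > lim - 3 must hold; in canonical form it is e > lim - 10.
Before d := e + 2*e: e > lim - 10
Before d := e: e > lim - 10
Before lim := 2*e - 9: e < 19
Before e := d: d < 19
Before e := lim: d < 19
The weakest precondition is d < 19.
Check whether d < 17 implies it.
Every state satisfying the precondition satisfies the weakest precondition: the implication holds.
Answer: valid


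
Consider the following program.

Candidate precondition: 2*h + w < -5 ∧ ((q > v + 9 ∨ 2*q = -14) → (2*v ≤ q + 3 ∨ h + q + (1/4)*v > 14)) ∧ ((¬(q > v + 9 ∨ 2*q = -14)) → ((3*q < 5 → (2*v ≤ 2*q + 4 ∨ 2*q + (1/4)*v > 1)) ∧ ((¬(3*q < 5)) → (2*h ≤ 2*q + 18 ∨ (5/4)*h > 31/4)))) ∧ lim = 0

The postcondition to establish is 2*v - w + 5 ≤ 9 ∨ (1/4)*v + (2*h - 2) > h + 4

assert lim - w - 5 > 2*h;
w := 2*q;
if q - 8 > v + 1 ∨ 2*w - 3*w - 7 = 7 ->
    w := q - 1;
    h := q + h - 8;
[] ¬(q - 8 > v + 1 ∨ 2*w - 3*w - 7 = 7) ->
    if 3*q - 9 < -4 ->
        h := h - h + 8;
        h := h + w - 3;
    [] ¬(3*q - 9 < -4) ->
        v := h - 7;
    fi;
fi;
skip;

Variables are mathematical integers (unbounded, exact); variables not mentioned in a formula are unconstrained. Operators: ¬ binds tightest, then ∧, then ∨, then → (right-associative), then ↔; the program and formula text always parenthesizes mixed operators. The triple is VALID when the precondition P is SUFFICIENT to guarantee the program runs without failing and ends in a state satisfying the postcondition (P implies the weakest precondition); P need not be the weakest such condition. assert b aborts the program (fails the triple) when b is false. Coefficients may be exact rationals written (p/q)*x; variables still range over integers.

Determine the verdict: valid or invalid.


Working backward. After the program, the postcondition 2*v - w + 5 ≤ 9 ∨ (1/4)*v + (2*h - 2) > h + 4 must hold; in canonical form it is 2*v ≤ w + 4 ∨ h + (1/4)*v > 6.
Before skip: 2*v ≤ w + 4 ∨ h + (1/4)*v > 6
Then branch requires 2*v ≤ q + 3 ∨ h + q + (1/4)*v > 14; else branch requires (3*q < 5 → (2*v ≤ w + 4 ∨ (1/4)*v + w > 1)) ∧ ((¬(3*q < 5)) → (2*h ≤ w + 18 ∨ (5/4)*h > 31/4)).
Before the if: ((q > v + 9 ∨ w = -14) → (2*v ≤ q + 3 ∨ h + q + (1/4)*v > 14)) ∧ ((¬(q > v + 9 ∨ w = -14)) → ((3*q < 5 → (2*v ≤ w + 4 ∨ (1/4)*v + w > 1)) ∧ ((¬(3*q < 5)) → (2*h ≤ w + 18 ∨ (5/4)*h > 31/4))))
Before w := 2*q: ((q > v + 9 ∨ 2*q = -14) → (2*v ≤ q + 3 ∨ h + q + (1/4)*v > 14)) ∧ ((¬(q > v + 9 ∨ 2*q = -14)) → ((3*q < 5 → (2*v ≤ 2*q + 4 ∨ 2*q + (1/4)*v > 1)) ∧ ((¬(3*q < 5)) → (2*h ≤ 2*q + 18 ∨ (5/4)*h > 31/4))))
Before assert lim - w - 5 > 2*h: lim > 2*h + w + 5 ∧ ((q > v + 9 ∨ 2*q = -14) → (2*v ≤ q + 3 ∨ h + q + (1/4)*v > 14)) ∧ ((¬(q > v + 9 ∨ 2*q = -14)) → ((3*q < 5 → (2*v ≤ 2*q + 4 ∨ 2*q + (1/4)*v > 1)) ∧ ((¬(3*q < 5)) → (2*h ≤ 2*q + 18 ∨ (5/4)*h > 31/4))))
The weakest precondition is lim > 2*h + w + 5 ∧ ((q > v + 9 ∨ 2*q = -14) → (2*v ≤ q + 3 ∨ h + q + (1/4)*v > 14)) ∧ ((¬(q > v + 9 ∨ 2*q = -14)) → ((3*q < 5 → (2*v ≤ 2*q + 4 ∨ 2*q + (1/4)*v > 1)) ∧ ((¬(3*q < 5)) → (2*h ≤ 2*q + 18 ∨ (5/4)*h > 31/4)))).
Check whether 2*h + w < -5 ∧ ((q > v + 9 ∨ 2*q = -14) → (2*v ≤ q + 3 ∨ h + q + (1/4)*v > 14)) ∧ ((¬(q > v + 9 ∨ 2*q = -14)) → ((3*q < 5 → (2*v ≤ 2*q + 4 ∨ 2*q + (1/4)*v > 1)) ∧ ((¬(3*q < 5)) → (2*h ≤ 2*q + 18 ∨ (5/4)*h > 31/4)))) ∧ lim = 0 implies it.
Every state satisfying the precondition satisfies the weakest precondition: the implication holds.
Answer: valid


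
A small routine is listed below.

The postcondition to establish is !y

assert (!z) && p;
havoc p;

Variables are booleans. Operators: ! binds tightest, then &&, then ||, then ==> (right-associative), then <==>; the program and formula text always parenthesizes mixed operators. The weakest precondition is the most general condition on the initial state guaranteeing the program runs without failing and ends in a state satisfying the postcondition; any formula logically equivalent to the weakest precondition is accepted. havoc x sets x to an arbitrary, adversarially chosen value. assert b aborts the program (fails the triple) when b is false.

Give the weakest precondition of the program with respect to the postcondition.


Working backward. After the program, !y must hold.
Before havoc p: !y
Before assert (!z) && p: (!z) && p && (!y)
Answer: WP = (!z) && p && (!y)


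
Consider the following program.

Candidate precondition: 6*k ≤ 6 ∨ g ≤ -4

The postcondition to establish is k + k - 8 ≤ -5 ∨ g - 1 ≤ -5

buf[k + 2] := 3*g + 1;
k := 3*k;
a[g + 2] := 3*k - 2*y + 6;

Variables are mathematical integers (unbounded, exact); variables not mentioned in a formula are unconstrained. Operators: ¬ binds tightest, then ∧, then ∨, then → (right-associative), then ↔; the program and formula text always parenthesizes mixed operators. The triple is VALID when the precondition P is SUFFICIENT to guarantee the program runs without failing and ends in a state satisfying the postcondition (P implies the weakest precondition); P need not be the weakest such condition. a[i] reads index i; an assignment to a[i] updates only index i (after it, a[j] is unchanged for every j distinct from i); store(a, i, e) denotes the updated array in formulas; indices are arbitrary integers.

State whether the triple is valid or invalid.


Working backward. After the program, the postcondition k + k - 8 ≤ -5 ∨ g - 1 ≤ -5 must hold; in canonical form it is 2*k ≤ 3 ∨ g ≤ -4.
Before a[g + 2] := 3*k - 2*y + 6: 2*k ≤ 3 ∨ g ≤ -4
Before k := 3*k: 6*k ≤ 3 ∨ g ≤ -4
Before buf[k + 2] := 3*g + 1: 6*k ≤ 3 ∨ g ≤ -4
The weakest precondition is 6*k ≤ 3 ∨ g ≤ -4.
Check whether 6*k ≤ 6 ∨ g ≤ -4 implies it.
Countermodel: at the initial state g = -3, k = 1, the precondition holds but the weakest precondition fails.
Answer: invalid


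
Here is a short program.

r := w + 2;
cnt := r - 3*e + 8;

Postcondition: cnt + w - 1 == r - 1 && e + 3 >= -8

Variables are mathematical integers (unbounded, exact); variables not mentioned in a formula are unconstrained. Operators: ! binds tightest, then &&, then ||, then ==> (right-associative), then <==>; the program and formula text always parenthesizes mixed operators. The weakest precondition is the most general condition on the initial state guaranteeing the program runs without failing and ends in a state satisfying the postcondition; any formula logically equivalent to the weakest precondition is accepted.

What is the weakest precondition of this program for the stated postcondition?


Working backward. After the program, the postcondition cnt + w - 1 == r - 1 && e + 3 >= -8 must hold; in canonical form it is cnt + w == r && e >= -11.
Before cnt := r - 3*e + 8: w == 3*e - 8 && e >= -11
Before r := w + 2: w == 3*e - 8 && e >= -11
Answer: WP = w == 3*e - 8 && e >= -11


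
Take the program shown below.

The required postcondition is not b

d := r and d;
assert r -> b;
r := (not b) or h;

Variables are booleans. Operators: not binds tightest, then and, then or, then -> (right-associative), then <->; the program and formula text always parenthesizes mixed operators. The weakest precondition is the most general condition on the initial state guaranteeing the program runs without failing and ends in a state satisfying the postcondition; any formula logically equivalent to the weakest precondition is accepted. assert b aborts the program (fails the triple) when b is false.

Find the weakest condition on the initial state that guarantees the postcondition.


Working backward. After the program, not b must hold.
Before r := (not b) or h: not b
Before assert r -> b: (r -> b) and (not b)
Before d := r and d: (r -> b) and (not b)
Answer: WP = (r -> b) and (not b)
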